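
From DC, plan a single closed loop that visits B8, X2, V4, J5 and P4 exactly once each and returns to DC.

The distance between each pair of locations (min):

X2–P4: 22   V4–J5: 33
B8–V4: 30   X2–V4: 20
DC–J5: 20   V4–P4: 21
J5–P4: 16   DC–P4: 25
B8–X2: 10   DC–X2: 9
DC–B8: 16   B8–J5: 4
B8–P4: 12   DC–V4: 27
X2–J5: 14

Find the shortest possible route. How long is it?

Shortest round trip = 86 min.

With 5 stops there are 5!/2 = 60 distinct round trips (a route and its reverse cost the same).
DC - B8 - X2 - V4 - J5 - P4 - DC: 16+10+20+33+16+25 = 120
DC - B8 - X2 - V4 - P4 - J5 - DC: 16+10+20+21+16+20 = 103
DC - B8 - X2 - J5 - V4 - P4 - DC: 16+10+14+33+21+25 = 119
DC - B8 - X2 - J5 - P4 - V4 - DC: 16+10+14+16+21+27 = 104
DC - B8 - X2 - P4 - V4 - J5 - DC: 16+10+22+21+33+20 = 122
DC - B8 - X2 - P4 - J5 - V4 - DC: 16+10+22+16+33+27 = 124
DC - B8 - V4 - X2 - J5 - P4 - DC: 16+30+20+14+16+25 = 121
DC - B8 - V4 - X2 - P4 - J5 - DC: 16+30+20+22+16+20 = 124
DC - B8 - V4 - J5 - X2 - P4 - DC: 16+30+33+14+22+25 = 140
DC - B8 - V4 - J5 - P4 - X2 - DC: 16+30+33+16+22+9 = 126
DC - B8 - V4 - P4 - X2 - J5 - DC: 16+30+21+22+14+20 = 123
DC - B8 - V4 - P4 - J5 - X2 - DC: 16+30+21+16+14+9 = 106
DC - B8 - J5 - X2 - V4 - P4 - DC: 16+4+14+20+21+25 = 100
DC - B8 - J5 - X2 - P4 - V4 - DC: 16+4+14+22+21+27 = 104
… (46 more)
DC - B8 - J5 - P4 - V4 - X2 - DC: 16+4+16+21+20+9 = 86  ← best
The minimum is 86.
One optimal route: DC → B8 → J5 → P4 → V4 → X2 → DC (or its reverse).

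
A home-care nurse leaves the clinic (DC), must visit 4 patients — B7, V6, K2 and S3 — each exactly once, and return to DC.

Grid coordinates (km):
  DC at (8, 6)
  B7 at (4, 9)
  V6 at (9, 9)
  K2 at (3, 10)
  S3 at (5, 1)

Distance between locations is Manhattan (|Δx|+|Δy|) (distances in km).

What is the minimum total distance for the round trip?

DC→B7→V6→K2→S3→DC: 7+5+7+11+8 = 38
DC→B7→V6→S3→K2→DC: 7+5+12+11+9 = 44
DC→B7→K2→V6→S3→DC: 7+2+7+12+8 = 36
DC→B7→K2→S3→V6→DC: 7+2+11+12+4 = 36
DC→B7→S3→V6→K2→DC: 7+9+12+7+9 = 44
DC→B7→S3→K2→V6→DC: 7+9+11+7+4 = 38
DC→V6→B7→K2→S3→DC: 4+5+2+11+8 = 30
DC→V6→B7→S3→K2→DC: 4+5+9+11+9 = 38
DC→V6→K2→B7→S3→DC: 4+7+2+9+8 = 30
DC→V6→S3→B7→K2→DC: 4+12+9+2+9 = 36
DC→K2→B7→V6→S3→DC: 9+2+5+12+8 = 36
DC→K2→V6→B7→S3→DC: 9+7+5+9+8 = 38
The minimum is 30.
One optimal route: DC → V6 → B7 → K2 → S3 → DC (or its reverse).

Shortest round trip = 30 km.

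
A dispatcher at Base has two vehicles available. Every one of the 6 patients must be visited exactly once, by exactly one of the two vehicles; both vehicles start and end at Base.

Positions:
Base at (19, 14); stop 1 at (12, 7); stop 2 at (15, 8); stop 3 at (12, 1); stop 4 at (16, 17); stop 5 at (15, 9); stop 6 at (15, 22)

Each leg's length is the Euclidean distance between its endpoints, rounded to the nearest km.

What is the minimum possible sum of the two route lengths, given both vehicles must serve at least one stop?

Try each way of splitting the stops between the two vehicles (each non-empty) and, for each split, find the best tour for each vehicle:
  {stop 1} + {stop 2, stop 3, stop 4, stop 5, stop 6}: 20 + 45 = 65
  {stop 2} + {stop 1, stop 3, stop 4, stop 5, stop 6}: 14 + 45 = 59
  {stop 1, stop 2} + {stop 3, stop 4, stop 5, stop 6}: 20 + 45 = 65
  {stop 3} + {stop 1, stop 2, stop 4, stop 5, stop 6}: 30 + 34 = 64
  {stop 1, stop 3} + {stop 2, stop 4, stop 5, stop 6}: 31 + 30 = 61
  {stop 2, stop 3} + {stop 1, stop 4, stop 5, stop 6}: 30 + 34 = 64
  … (31 splits in total)
  {stop 1, stop 2, stop 3, stop 5} + {stop 4, stop 6}: 31 + 18 = 49  ← best
Best: vehicle 1 Base → stop 1 → stop 3 → stop 2 → stop 5 → Base = 31; vehicle 2 Base → stop 4 → stop 6 → Base = 18; combined 49.

49 km — the smallest possible combined total.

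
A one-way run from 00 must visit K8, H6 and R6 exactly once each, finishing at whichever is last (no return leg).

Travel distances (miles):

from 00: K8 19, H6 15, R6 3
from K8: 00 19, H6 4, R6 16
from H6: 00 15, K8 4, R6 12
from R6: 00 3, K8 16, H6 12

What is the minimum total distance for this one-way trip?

19 miles — the minimum one-way total.

There are 3! = 6 possible orderings.
00→K8→H6→R6: 19+4+12 = 35
00→K8→R6→H6: 19+16+12 = 47
00→H6→K8→R6: 15+4+16 = 35
00→H6→R6→K8: 15+12+16 = 43
00→R6→K8→H6: 3+16+4 = 23
00→R6→H6→K8: 3+12+4 = 19
The minimum is 19.
One shortest path: 00 → R6 → H6 → K8.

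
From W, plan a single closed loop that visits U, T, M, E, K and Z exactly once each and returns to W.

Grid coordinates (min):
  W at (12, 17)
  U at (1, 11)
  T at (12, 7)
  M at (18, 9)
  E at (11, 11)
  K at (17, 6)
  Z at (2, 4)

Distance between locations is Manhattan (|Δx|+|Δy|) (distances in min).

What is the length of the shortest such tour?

Shortest round trip = 62 min.

There are 360 distinct closed tours to check (reversals are equivalent).
W - U - T - M - E - K - Z - W: 17+15+8+9+11+17+23 = 100
W - U - T - M - E - Z - K - W: 17+15+8+9+16+17+16 = 98
W - U - T - M - K - E - Z - W: 17+15+8+4+11+16+23 = 94
W - U - T - M - K - Z - E - W: 17+15+8+4+17+16+7 = 84
W - U - T - M - Z - E - K - W: 17+15+8+21+16+11+16 = 104
W - U - T - M - Z - K - E - W: 17+15+8+21+17+11+7 = 96
W - U - T - E - M - K - Z - W: 17+15+5+9+4+17+23 = 90
W - U - T - E - M - Z - K - W: 17+15+5+9+21+17+16 = 100
… (352 more)
W - M - K - T - Z - U - E - W: 14+4+6+13+8+10+7 = 62  ← best
The minimum is 62.
One optimal route: W → M → K → T → Z → U → E → W (or its reverse).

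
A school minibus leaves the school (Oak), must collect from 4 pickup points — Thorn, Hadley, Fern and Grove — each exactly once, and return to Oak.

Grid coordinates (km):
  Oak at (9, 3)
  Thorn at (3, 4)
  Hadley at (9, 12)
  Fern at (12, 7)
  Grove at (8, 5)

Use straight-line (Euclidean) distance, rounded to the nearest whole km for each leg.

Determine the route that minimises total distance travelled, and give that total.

Minimum total distance: 28 km.

There are 12 distinct closed tours to check (reversals are equivalent).
Oak → Thorn → Hadley → Fern → Grove → Oak: 6+10+6+4+2 = 28
Oak → Thorn → Hadley → Grove → Fern → Oak: 6+10+7+4+5 = 32
Oak → Thorn → Fern → Hadley → Grove → Oak: 6+9+6+7+2 = 30
Oak → Thorn → Fern → Grove → Hadley → Oak: 6+9+4+7+9 = 35
Oak → Thorn → Grove → Hadley → Fern → Oak: 6+5+7+6+5 = 29
Oak → Thorn → Grove → Fern → Hadley → Oak: 6+5+4+6+9 = 30
Oak → Hadley → Thorn → Fern → Grove → Oak: 9+10+9+4+2 = 34
Oak → Hadley → Thorn → Grove → Fern → Oak: 9+10+5+4+5 = 33
Oak → Hadley → Fern → Thorn → Grove → Oak: 9+6+9+5+2 = 31
Oak → Hadley → Grove → Thorn → Fern → Oak: 9+7+5+9+5 = 35
Oak → Fern → Thorn → Hadley → Grove → Oak: 5+9+10+7+2 = 33
Oak → Fern → Hadley → Thorn → Grove → Oak: 5+6+10+5+2 = 28
The minimum is 28.
One optimal route: Oak → Thorn → Hadley → Fern → Grove → Oak (or its reverse).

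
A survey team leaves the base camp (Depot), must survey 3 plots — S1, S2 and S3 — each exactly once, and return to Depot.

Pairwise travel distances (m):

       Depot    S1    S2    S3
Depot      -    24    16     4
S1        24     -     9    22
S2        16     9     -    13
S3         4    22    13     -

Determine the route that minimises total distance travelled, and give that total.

There are 3 distinct closed tours to check (reversals are equivalent).
Depot - S1 - S2 - S3 - Depot: 24+9+13+4 = 50
Depot - S1 - S3 - S2 - Depot: 24+22+13+16 = 75
Depot - S2 - S1 - S3 - Depot: 16+9+22+4 = 51
The minimum is 50.
One optimal route: Depot → S1 → S2 → S3 → Depot (or its reverse).

Minimum total distance: 50 m.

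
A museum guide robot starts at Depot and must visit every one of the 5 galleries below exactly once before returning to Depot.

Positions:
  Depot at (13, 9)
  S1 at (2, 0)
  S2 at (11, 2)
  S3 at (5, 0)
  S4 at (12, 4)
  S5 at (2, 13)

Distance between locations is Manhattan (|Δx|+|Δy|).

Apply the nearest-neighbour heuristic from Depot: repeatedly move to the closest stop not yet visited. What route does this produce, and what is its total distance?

48 along Depot → S4 → S2 → S3 → S1 → S5 → Depot.

At Depot the remaining stops are S4 6, S2 9, S5 15, S3 17, S1 20; go to S4.
At S4 the remaining stops are S2 3, S3 11, S1 14, S5 19; go to S2.
At S2 the remaining stops are S3 8, S1 11, S5 20; go to S3.
At S3 the remaining stops are S1 3, S5 16; go to S1.
At S1 the remaining stops are S5 13; go to S5.
Return S5→Depot: 15.
Total = 6 + 3 + 8 + 3 + 13 + 15 = 48.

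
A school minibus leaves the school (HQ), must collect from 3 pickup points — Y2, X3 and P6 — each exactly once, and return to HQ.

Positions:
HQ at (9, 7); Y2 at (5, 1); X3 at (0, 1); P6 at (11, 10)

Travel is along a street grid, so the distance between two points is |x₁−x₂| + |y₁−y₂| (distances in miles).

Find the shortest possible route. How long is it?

Shortest round trip = 40 miles.

There are 3 distinct closed tours to check (reversals are equivalent).
HQ→Y2→X3→P6→HQ: 10+5+20+5 = 40
HQ→Y2→P6→X3→HQ: 10+15+20+15 = 60
HQ→X3→Y2→P6→HQ: 15+5+15+5 = 40
The minimum is 40.
One optimal route: HQ → Y2 → X3 → P6 → HQ (or its reverse).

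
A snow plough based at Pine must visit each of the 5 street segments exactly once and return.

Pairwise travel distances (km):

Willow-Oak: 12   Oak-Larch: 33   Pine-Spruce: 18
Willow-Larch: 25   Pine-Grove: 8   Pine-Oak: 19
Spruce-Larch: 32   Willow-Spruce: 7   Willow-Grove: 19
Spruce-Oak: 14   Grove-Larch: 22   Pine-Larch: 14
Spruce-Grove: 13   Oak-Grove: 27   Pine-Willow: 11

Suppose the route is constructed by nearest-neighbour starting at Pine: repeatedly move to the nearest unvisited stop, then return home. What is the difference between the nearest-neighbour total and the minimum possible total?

1 km longer than the optimal tour.

From Pine: Grove=8, Willow=11, Larch=14, Spruce=18, Oak=19 → choose Grove (8).
From Grove: Spruce=13, Willow=19, Larch=22, Oak=27 → choose Spruce (13).
From Spruce: Willow=7, Oak=14, Larch=32 → choose Willow (7).
From Willow: Oak=12, Larch=25 → choose Oak (12).
From Oak: Larch=33 → choose Larch (33).
NN route Pine → Grove → Spruce → Willow → Oak → Larch → Pine costs 87.
Optimal: Pine → Willow → Oak → Spruce → Grove → Larch → Pine costs 86 (by enumerating all 60 distinct tours).
Excess = 87 − 86 = 1.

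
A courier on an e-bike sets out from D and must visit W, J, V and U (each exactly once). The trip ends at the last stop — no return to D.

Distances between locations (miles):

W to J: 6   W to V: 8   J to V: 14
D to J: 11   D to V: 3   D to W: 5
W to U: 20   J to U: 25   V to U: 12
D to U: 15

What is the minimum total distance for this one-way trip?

Shortest open route: 37 miles.

There are 4! = 24 possible orderings.
D → W → J → V → U: 5+6+14+12 = 37
D → W → J → U → V: 5+6+25+12 = 48
D → W → V → J → U: 5+8+14+25 = 52
D → W → V → U → J: 5+8+12+25 = 50
D → W → U → J → V: 5+20+25+14 = 64
D → W → U → V → J: 5+20+12+14 = 51
D → J → W → V → U: 11+6+8+12 = 37
D → J → W → U → V: 11+6+20+12 = 49
D → J → V → W → U: 11+14+8+20 = 53
D → J → V → U → W: 11+14+12+20 = 57
D → J → U → W → V: 11+25+20+8 = 64
D → J → U → V → W: 11+25+12+8 = 56
D → V → W → J → U: 3+8+6+25 = 42
D → V → W → U → J: 3+8+20+25 = 56
… (10 more)
The minimum is 37.
One shortest path: D → W → J → V → U.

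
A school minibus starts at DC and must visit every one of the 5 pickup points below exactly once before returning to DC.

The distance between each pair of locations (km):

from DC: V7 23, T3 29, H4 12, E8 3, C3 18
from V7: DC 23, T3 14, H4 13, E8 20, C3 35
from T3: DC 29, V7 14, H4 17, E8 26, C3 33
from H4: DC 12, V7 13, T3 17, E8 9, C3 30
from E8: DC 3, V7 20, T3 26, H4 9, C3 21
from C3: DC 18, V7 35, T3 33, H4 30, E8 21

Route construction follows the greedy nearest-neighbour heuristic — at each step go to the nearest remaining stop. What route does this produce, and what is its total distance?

From DC: distances to unvisited — E8=3, H4=12, C3=18, V7=23, T3=29. Nearest is E8 (3).
From E8: distances to unvisited — H4=9, V7=20, C3=21, T3=26. Nearest is H4 (9).
From H4: distances to unvisited — V7=13, T3=17, C3=30. Nearest is V7 (13).
From V7: distances to unvisited — T3=14, C3=35. Nearest is T3 (14).
From T3: distances to unvisited — C3=33. Nearest is C3 (33).
Return C3→DC: 18.
Total = 3 + 9 + 13 + 14 + 33 + 18 = 90.

Total distance 90 km via the nearest-neighbour route DC → E8 → H4 → V7 → T3 → C3 → DC.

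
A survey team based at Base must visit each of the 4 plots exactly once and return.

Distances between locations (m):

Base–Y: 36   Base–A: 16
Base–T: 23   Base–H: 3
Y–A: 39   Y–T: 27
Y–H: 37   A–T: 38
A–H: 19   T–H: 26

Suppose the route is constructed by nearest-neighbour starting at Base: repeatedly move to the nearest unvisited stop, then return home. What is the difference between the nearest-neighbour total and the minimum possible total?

Excess over optimum: 12 m.

Base: H=3, A=16, T=23, Y=36 ⇒ H
H: A=19, T=26, Y=37 ⇒ A
A: T=38, Y=39 ⇒ T
T: Y=27 ⇒ Y
NN route Base → H → A → T → Y → Base costs 123.
Optimal: Base → A → Y → T → H → Base costs 111 (by enumerating all 12 distinct tours).
Excess = 123 − 111 = 12.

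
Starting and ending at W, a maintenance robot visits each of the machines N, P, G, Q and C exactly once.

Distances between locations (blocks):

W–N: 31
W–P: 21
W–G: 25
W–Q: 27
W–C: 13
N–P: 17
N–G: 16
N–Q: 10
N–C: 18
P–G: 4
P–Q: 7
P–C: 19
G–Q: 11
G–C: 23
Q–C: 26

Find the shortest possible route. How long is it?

W - N - P - G - Q - C - W: 31+17+4+11+26+13 = 102
W - N - P - G - C - Q - W: 31+17+4+23+26+27 = 128
W - N - P - Q - G - C - W: 31+17+7+11+23+13 = 102
W - N - P - Q - C - G - W: 31+17+7+26+23+25 = 129
W - N - P - C - G - Q - W: 31+17+19+23+11+27 = 128
W - N - P - C - Q - G - W: 31+17+19+26+11+25 = 129
W - N - G - P - Q - C - W: 31+16+4+7+26+13 = 97
W - N - G - P - C - Q - W: 31+16+4+19+26+27 = 123
W - N - G - Q - P - C - W: 31+16+11+7+19+13 = 97
W - N - G - Q - C - P - W: 31+16+11+26+19+21 = 124
W - N - G - C - P - Q - W: 31+16+23+19+7+27 = 123
W - N - G - C - Q - P - W: 31+16+23+26+7+21 = 124
W - N - Q - P - G - C - W: 31+10+7+4+23+13 = 88
W - N - Q - P - C - G - W: 31+10+7+19+23+25 = 115
… (46 more)
W - P - G - Q - N - C - W: 21+4+11+10+18+13 = 77  ← best
The minimum is 77.
One optimal route: W → P → G → Q → N → C → W (or its reverse).

77 blocks — the shortest possible round trip.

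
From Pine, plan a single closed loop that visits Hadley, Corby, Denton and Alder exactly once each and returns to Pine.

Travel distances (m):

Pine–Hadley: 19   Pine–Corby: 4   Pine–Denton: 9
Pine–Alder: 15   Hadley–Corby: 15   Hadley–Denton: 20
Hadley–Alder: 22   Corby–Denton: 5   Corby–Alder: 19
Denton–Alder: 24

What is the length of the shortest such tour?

Pine→Hadley→Corby→Denton→Alder→Pine: 19+15+5+24+15 = 78
Pine→Hadley→Corby→Alder→Denton→Pine: 19+15+19+24+9 = 86
Pine→Hadley→Denton→Corby→Alder→Pine: 19+20+5+19+15 = 78
Pine→Hadley→Denton→Alder→Corby→Pine: 19+20+24+19+4 = 86
Pine→Hadley→Alder→Corby→Denton→Pine: 19+22+19+5+9 = 74
Pine→Hadley→Alder→Denton→Corby→Pine: 19+22+24+5+4 = 74
Pine→Corby→Hadley→Denton→Alder→Pine: 4+15+20+24+15 = 78
Pine→Corby→Hadley→Alder→Denton→Pine: 4+15+22+24+9 = 74
Pine→Corby→Denton→Hadley→Alder→Pine: 4+5+20+22+15 = 66
Pine→Corby→Alder→Hadley→Denton→Pine: 4+19+22+20+9 = 74
Pine→Denton→Hadley→Corby→Alder→Pine: 9+20+15+19+15 = 78
Pine→Denton→Corby→Hadley→Alder→Pine: 9+5+15+22+15 = 66
The minimum is 66.
One optimal route: Pine → Corby → Denton → Hadley → Alder → Pine (or its reverse).

66 m — the shortest possible round trip.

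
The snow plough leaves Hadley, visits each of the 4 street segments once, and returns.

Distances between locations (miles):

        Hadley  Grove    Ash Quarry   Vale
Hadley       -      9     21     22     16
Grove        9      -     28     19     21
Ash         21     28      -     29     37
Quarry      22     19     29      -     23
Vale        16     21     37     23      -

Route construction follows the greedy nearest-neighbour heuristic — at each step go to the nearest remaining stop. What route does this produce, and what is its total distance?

At Hadley the remaining stops are Grove 9, Vale 16, Ash 21, Quarry 22; go to Grove.
At Grove the remaining stops are Quarry 19, Vale 21, Ash 28; go to Quarry.
At Quarry the remaining stops are Vale 23, Ash 29; go to Vale.
At Vale the remaining stops are Ash 37; go to Ash.
Return Ash→Hadley: 21.
Total = 9 + 19 + 23 + 37 + 21 = 109.

Total distance 109 miles via the nearest-neighbour route Hadley → Grove → Quarry → Vale → Ash → Hadley.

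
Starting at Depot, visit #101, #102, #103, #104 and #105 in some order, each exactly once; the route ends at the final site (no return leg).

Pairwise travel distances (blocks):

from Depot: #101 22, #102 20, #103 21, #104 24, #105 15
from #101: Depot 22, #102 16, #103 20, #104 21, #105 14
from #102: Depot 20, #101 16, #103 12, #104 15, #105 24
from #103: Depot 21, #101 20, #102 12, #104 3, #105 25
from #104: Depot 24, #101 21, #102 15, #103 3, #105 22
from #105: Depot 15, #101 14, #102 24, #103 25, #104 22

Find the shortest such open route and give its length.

There are 5! = 120 possible orderings.
Depot → #101 → #102 → #103 → #104 → #105: 22+16+12+3+22 = 75
Depot → #101 → #102 → #103 → #105 → #104: 22+16+12+25+22 = 97
Depot → #101 → #102 → #104 → #103 → #105: 22+16+15+3+25 = 81
Depot → #101 → #102 → #104 → #105 → #103: 22+16+15+22+25 = 100
Depot → #101 → #102 → #105 → #103 → #104: 22+16+24+25+3 = 90
Depot → #101 → #102 → #105 → #104 → #103: 22+16+24+22+3 = 87
Depot → #101 → #103 → #102 → #104 → #105: 22+20+12+15+22 = 91
Depot → #101 → #103 → #102 → #105 → #104: 22+20+12+24+22 = 100
Depot → #101 → #103 → #104 → #102 → #105: 22+20+3+15+24 = 84
Depot → #101 → #103 → #104 → #105 → #102: 22+20+3+22+24 = 91
Depot → #101 → #103 → #105 → #102 → #104: 22+20+25+24+15 = 106
Depot → #101 → #103 → #105 → #104 → #102: 22+20+25+22+15 = 104
Depot → #101 → #104 → #102 → #103 → #105: 22+21+15+12+25 = 95
Depot → #101 → #104 → #102 → #105 → #103: 22+21+15+24+25 = 107
… (106 more)
Depot → #105 → #101 → #102 → #103 → #104: 15+14+16+12+3 = 60  ← best
The minimum is 60.
One shortest path: Depot → #105 → #101 → #102 → #103 → #104.

Minimum one-way distance = 60 blocks.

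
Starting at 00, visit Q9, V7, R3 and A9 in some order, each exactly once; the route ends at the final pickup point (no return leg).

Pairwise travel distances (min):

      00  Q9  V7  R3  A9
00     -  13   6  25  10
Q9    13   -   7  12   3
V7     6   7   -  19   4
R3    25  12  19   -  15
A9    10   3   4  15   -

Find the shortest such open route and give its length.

Shortest open route: 25 min.

There are 4! = 24 possible orderings.
00 - Q9 - V7 - R3 - A9: 13+7+19+15 = 54
00 - Q9 - V7 - A9 - R3: 13+7+4+15 = 39
00 - Q9 - R3 - V7 - A9: 13+12+19+4 = 48
00 - Q9 - R3 - A9 - V7: 13+12+15+4 = 44
00 - Q9 - A9 - V7 - R3: 13+3+4+19 = 39
00 - Q9 - A9 - R3 - V7: 13+3+15+19 = 50
00 - V7 - Q9 - R3 - A9: 6+7+12+15 = 40
00 - V7 - Q9 - A9 - R3: 6+7+3+15 = 31
00 - V7 - R3 - Q9 - A9: 6+19+12+3 = 40
00 - V7 - R3 - A9 - Q9: 6+19+15+3 = 43
00 - V7 - A9 - Q9 - R3: 6+4+3+12 = 25
00 - V7 - A9 - R3 - Q9: 6+4+15+12 = 37
00 - R3 - Q9 - V7 - A9: 25+12+7+4 = 48
00 - R3 - Q9 - A9 - V7: 25+12+3+4 = 44
… (10 more)
The minimum is 25.
One shortest path: 00 → V7 → A9 → Q9 → R3.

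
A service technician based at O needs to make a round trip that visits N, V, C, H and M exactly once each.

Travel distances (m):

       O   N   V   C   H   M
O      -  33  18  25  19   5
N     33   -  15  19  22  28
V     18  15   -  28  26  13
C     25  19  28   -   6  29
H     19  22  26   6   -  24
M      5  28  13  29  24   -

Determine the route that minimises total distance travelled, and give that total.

Minimum total distance: 77 m.

O - N - V - C - H - M - O: 33+15+28+6+24+5 = 111
O - N - V - C - M - H - O: 33+15+28+29+24+19 = 148
O - N - V - H - C - M - O: 33+15+26+6+29+5 = 114
O - N - V - H - M - C - O: 33+15+26+24+29+25 = 152
O - N - V - M - C - H - O: 33+15+13+29+6+19 = 115
O - N - V - M - H - C - O: 33+15+13+24+6+25 = 116
O - N - C - V - H - M - O: 33+19+28+26+24+5 = 135
O - N - C - V - M - H - O: 33+19+28+13+24+19 = 136
O - N - C - H - V - M - O: 33+19+6+26+13+5 = 102
O - N - C - H - M - V - O: 33+19+6+24+13+18 = 113
O - N - C - M - V - H - O: 33+19+29+13+26+19 = 139
O - N - C - M - H - V - O: 33+19+29+24+26+18 = 149
O - N - H - V - C - M - O: 33+22+26+28+29+5 = 143
O - N - H - V - M - C - O: 33+22+26+13+29+25 = 148
… (46 more)
O - H - C - N - V - M - O: 19+6+19+15+13+5 = 77  ← best
The minimum is 77.
One optimal route: O → H → C → N → V → M → O (or its reverse).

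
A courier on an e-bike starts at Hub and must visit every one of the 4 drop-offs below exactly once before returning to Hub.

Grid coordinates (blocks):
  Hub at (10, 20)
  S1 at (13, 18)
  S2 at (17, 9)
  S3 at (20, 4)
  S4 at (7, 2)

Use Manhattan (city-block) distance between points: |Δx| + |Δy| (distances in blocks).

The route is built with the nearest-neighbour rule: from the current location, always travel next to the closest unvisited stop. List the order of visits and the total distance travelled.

From Hub: distances to unvisited — S1=5, S2=18, S4=21, S3=26. Nearest is S1 (5).
From S1: distances to unvisited — S2=13, S3=21, S4=22. Nearest is S2 (13).
From S2: distances to unvisited — S3=8, S4=17. Nearest is S3 (8).
From S3: distances to unvisited — S4=15. Nearest is S4 (15).
Return S4→Hub: 21.
Total = 5 + 13 + 8 + 15 + 21 = 62.

62 blocks along Hub → S1 → S2 → S3 → S4 → Hub.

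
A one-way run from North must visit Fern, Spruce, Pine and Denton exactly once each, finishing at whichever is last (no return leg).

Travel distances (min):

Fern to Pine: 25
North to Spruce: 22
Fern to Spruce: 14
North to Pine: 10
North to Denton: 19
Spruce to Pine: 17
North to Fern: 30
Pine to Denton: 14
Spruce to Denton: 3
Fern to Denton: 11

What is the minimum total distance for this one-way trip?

41 min — the minimum one-way total.

There are 4! = 24 possible orderings.
North - Fern - Spruce - Pine - Denton: 30+14+17+14 = 75
North - Fern - Spruce - Denton - Pine: 30+14+3+14 = 61
North - Fern - Pine - Spruce - Denton: 30+25+17+3 = 75
North - Fern - Pine - Denton - Spruce: 30+25+14+3 = 72
North - Fern - Denton - Spruce - Pine: 30+11+3+17 = 61
North - Fern - Denton - Pine - Spruce: 30+11+14+17 = 72
North - Spruce - Fern - Pine - Denton: 22+14+25+14 = 75
North - Spruce - Fern - Denton - Pine: 22+14+11+14 = 61
North - Spruce - Pine - Fern - Denton: 22+17+25+11 = 75
North - Spruce - Pine - Denton - Fern: 22+17+14+11 = 64
North - Spruce - Denton - Fern - Pine: 22+3+11+25 = 61
North - Spruce - Denton - Pine - Fern: 22+3+14+25 = 64
North - Pine - Fern - Spruce - Denton: 10+25+14+3 = 52
North - Pine - Fern - Denton - Spruce: 10+25+11+3 = 49
… (10 more)
North - Pine - Spruce - Denton - Fern: 10+17+3+11 = 41  ← best
The minimum is 41.
One shortest path: North → Pine → Spruce → Denton → Fern.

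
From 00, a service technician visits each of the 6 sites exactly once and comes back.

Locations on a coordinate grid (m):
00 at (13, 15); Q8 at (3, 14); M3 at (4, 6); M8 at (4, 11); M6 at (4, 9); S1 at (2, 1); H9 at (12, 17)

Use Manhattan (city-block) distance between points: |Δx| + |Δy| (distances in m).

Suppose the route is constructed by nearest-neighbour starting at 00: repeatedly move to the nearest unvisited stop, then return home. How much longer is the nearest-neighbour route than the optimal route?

The nearest-neighbour route is 2 m longer than optimal.

00: H9=3, Q8=11, M8=13, M6=15, M3=18, S1=25 ⇒ H9
H9: Q8=12, M8=14, M6=16, M3=19, S1=26 ⇒ Q8
Q8: M8=4, M6=6, M3=9, S1=14 ⇒ M8
M8: M6=2, M3=5, S1=12 ⇒ M6
M6: M3=3, S1=10 ⇒ M3
M3: S1=7 ⇒ S1
NN route 00 → H9 → Q8 → M8 → M6 → M3 → S1 → 00 costs 56.
Optimal: 00 → Q8 → S1 → M3 → M6 → M8 → H9 → 00 costs 54 (by enumerating all 360 distinct tours).
Excess = 56 − 54 = 2.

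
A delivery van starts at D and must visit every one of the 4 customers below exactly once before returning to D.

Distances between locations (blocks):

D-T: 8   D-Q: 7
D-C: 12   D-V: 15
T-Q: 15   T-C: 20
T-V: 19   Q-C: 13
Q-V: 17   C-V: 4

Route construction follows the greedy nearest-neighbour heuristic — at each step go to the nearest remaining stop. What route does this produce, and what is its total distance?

Nearest-neighbour total = 51 blocks; route D → Q → C → V → T → D.

At D the remaining stops are Q 7, T 8, C 12, V 15; go to Q.
At Q the remaining stops are C 13, T 15, V 17; go to C.
At C the remaining stops are V 4, T 20; go to V.
At V the remaining stops are T 19; go to T.
Return T→D: 8.
Total = 7 + 13 + 4 + 19 + 8 = 51.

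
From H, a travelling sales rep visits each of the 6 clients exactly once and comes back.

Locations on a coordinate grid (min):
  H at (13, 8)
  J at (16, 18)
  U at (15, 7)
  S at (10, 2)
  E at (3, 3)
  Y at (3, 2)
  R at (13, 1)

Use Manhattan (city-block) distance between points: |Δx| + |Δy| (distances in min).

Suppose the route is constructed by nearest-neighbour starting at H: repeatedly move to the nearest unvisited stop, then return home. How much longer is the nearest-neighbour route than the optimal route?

The nearest-neighbour route is 4 min longer than optimal.

H: U=3, R=7, S=9, J=13, E=15, Y=16 ⇒ U
U: R=8, S=10, J=12, E=16, Y=17 ⇒ R
R: S=4, Y=11, E=12, J=20 ⇒ S
S: Y=7, E=8, J=22 ⇒ Y
Y: E=1, J=29 ⇒ E
E: J=28 ⇒ J
NN route H → U → R → S → Y → E → J → H costs 64.
Optimal: H → J → U → E → Y → S → R → H costs 60 (by enumerating all 360 distinct tours).
Excess = 64 − 60 = 4.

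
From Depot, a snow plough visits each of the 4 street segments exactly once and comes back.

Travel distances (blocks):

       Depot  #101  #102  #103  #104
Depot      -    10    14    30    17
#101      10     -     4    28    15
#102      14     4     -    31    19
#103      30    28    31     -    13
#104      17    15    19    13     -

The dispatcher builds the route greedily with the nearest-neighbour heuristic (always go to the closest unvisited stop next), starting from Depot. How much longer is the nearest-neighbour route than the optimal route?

The nearest-neighbour route is 1 blocks longer than optimal.

Depot: #101=10, #102=14, #104=17, #103=30 ⇒ #101
#101: #102=4, #104=15, #103=28 ⇒ #102
#102: #104=19, #103=31 ⇒ #104
#104: #103=13 ⇒ #103
NN route Depot → #101 → #102 → #104 → #103 → Depot costs 76.
Optimal: Depot → #101 → #102 → #103 → #104 → Depot costs 75 (by enumerating all 12 distinct tours).
Excess = 76 − 75 = 1.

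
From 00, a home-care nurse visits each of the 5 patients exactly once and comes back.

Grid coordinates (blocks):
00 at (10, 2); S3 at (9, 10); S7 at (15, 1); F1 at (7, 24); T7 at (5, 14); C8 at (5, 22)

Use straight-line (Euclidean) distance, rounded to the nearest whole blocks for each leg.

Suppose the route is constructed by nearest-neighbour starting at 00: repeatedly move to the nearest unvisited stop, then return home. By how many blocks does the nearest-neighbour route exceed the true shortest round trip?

00: S7=5, S3=8, T7=13, C8=21, F1=22 ⇒ S7
S7: S3=11, T7=16, C8=23, F1=24 ⇒ S3
S3: T7=6, C8=13, F1=14 ⇒ T7
T7: C8=8, F1=10 ⇒ C8
C8: F1=3 ⇒ F1
NN route 00 → S7 → S3 → T7 → C8 → F1 → 00 costs 55.
Optimal: 00 → S3 → F1 → C8 → T7 → S7 → 00 costs 54 (by enumerating all 60 distinct tours).
Excess = 55 − 54 = 1.

1 blocks longer than the optimal tour.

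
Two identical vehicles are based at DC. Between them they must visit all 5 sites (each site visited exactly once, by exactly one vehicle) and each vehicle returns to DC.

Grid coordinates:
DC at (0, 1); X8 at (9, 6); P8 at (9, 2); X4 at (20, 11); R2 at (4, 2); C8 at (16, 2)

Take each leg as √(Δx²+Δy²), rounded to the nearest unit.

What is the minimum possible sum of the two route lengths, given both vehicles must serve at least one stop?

56 — the smallest possible combined total.

There are 2^4 − 1 = 15 ways to divide the 5 stops into two non-empty groups. For each, the best each vehicle can do is its own shortest tour through its group:
  {X8} + {P8, X4, R2, C8}: 20 + 48 = 68
  {P8} + {X8, X4, R2, C8}: 18 + 48 = 66
  {X8, P8} + {X4, R2, C8}: 23 + 48 = 71
  {X4} + {X8, P8, R2, C8}: 44 + 34 = 78
  {X8, X4} + {P8, R2, C8}: 44 + 32 = 76
  {P8, X4} + {X8, R2, C8}: 45 + 34 = 79
  … (15 splits in total)
  {R2} + {X8, P8, X4, C8}: 8 + 48 = 56  ← best
Best: vehicle 1 DC → R2 → DC = 8; vehicle 2 DC → X8 → X4 → C8 → P8 → DC = 48; combined 56.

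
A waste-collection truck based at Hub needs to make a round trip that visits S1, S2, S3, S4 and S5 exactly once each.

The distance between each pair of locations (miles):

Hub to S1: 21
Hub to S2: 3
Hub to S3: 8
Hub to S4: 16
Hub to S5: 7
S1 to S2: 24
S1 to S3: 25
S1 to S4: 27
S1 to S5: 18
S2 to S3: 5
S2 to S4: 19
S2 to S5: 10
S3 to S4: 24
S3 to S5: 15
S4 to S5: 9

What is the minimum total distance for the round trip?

Hub→S1→S2→S3→S4→S5→Hub: 21+24+5+24+9+7 = 90
Hub→S1→S2→S3→S5→S4→Hub: 21+24+5+15+9+16 = 90
Hub→S1→S2→S4→S3→S5→Hub: 21+24+19+24+15+7 = 110
Hub→S1→S2→S4→S5→S3→Hub: 21+24+19+9+15+8 = 96
Hub→S1→S2→S5→S3→S4→Hub: 21+24+10+15+24+16 = 110
Hub→S1→S2→S5→S4→S3→Hub: 21+24+10+9+24+8 = 96
Hub→S1→S3→S2→S4→S5→Hub: 21+25+5+19+9+7 = 86
Hub→S1→S3→S2→S5→S4→Hub: 21+25+5+10+9+16 = 86
Hub→S1→S3→S4→S2→S5→Hub: 21+25+24+19+10+7 = 106
Hub→S1→S3→S4→S5→S2→Hub: 21+25+24+9+10+3 = 92
Hub→S1→S3→S5→S2→S4→Hub: 21+25+15+10+19+16 = 106
Hub→S1→S3→S5→S4→S2→Hub: 21+25+15+9+19+3 = 92
Hub→S1→S4→S2→S3→S5→Hub: 21+27+19+5+15+7 = 94
Hub→S1→S4→S2→S5→S3→Hub: 21+27+19+10+15+8 = 100
… (46 more)
Hub→S2→S3→S1→S4→S5→Hub: 3+5+25+27+9+7 = 76  ← best
The minimum is 76.
One optimal route: Hub → S2 → S3 → S1 → S4 → S5 → Hub (or its reverse).

Minimum total distance: 76 miles.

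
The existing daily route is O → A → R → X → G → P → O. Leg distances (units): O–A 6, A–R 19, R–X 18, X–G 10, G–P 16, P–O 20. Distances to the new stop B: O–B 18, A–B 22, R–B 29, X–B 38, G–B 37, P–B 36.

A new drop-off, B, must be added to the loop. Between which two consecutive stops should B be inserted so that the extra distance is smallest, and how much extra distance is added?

Insertion cost between consecutive stops i–j is d(i,B) + d(B,j) − d(i,j):
  between O and A: 18 + 22 − 6 = 34
  between A and R: 22 + 29 − 19 = 32
  between R and X: 29 + 38 − 18 = 49
  between X and G: 38 + 37 − 10 = 65
  between G and P: 37 + 36 − 16 = 57
  between P and O: 36 + 18 − 20 = 34
Cheapest insertion is between A and R, adding 32.
New total = 89 + 32 = 121.

Adding 32 by placing B on the A–R leg.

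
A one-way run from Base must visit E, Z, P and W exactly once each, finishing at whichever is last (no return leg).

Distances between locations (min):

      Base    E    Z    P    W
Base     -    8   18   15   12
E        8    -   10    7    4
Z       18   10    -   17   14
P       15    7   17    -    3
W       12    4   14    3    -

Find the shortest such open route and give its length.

Shortest open route: 32 min.

There are 4! = 24 possible orderings.
Base → E → Z → P → W: 8+10+17+3 = 38
Base → E → Z → W → P: 8+10+14+3 = 35
Base → E → P → Z → W: 8+7+17+14 = 46
Base → E → P → W → Z: 8+7+3+14 = 32
Base → E → W → Z → P: 8+4+14+17 = 43
Base → E → W → P → Z: 8+4+3+17 = 32
Base → Z → E → P → W: 18+10+7+3 = 38
Base → Z → E → W → P: 18+10+4+3 = 35
Base → Z → P → E → W: 18+17+7+4 = 46
Base → Z → P → W → E: 18+17+3+4 = 42
Base → Z → W → E → P: 18+14+4+7 = 43
Base → Z → W → P → E: 18+14+3+7 = 42
Base → P → E → Z → W: 15+7+10+14 = 46
Base → P → E → W → Z: 15+7+4+14 = 40
… (10 more)
The minimum is 32.
One shortest path: Base → E → P → W → Z.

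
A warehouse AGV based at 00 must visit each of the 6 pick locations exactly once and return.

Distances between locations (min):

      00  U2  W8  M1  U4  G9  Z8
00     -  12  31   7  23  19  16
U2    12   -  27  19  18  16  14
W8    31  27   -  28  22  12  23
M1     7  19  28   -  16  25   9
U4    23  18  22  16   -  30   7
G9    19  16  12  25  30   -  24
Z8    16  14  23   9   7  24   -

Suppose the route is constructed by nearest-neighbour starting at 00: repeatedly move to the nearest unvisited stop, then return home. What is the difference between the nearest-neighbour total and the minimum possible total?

Excess over optimum: 15 min.

00: M1=7, U2=12, Z8=16, G9=19, U4=23, W8=31 ⇒ M1
M1: Z8=9, U4=16, U2=19, G9=25, W8=28 ⇒ Z8
Z8: U4=7, U2=14, W8=23, G9=24 ⇒ U4
U4: U2=18, W8=22, G9=30 ⇒ U2
U2: G9=16, W8=27 ⇒ G9
G9: W8=12 ⇒ W8
NN route 00 → M1 → Z8 → U4 → U2 → G9 → W8 → 00 costs 100.
Optimal: 00 → U2 → G9 → W8 → U4 → Z8 → M1 → 00 costs 85 (by enumerating all 360 distinct tours).
Excess = 100 − 85 = 15.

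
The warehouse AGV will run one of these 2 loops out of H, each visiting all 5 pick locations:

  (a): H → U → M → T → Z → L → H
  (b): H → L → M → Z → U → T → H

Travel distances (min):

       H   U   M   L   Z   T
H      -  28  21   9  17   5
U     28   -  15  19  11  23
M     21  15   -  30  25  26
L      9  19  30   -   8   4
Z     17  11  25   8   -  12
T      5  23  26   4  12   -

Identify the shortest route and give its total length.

98 min — (a) is the shortest.

(a): 28 + 15 + 26 + 12 + 8 + 9 = 98
(b): 9 + 30 + 25 + 11 + 23 + 5 = 103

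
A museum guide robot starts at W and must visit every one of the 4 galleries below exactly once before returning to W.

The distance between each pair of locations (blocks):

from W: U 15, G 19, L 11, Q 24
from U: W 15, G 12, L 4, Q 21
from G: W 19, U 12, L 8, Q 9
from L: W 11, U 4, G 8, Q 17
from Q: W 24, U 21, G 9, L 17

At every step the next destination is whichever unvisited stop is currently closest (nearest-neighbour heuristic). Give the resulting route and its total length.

60 blocks along W → L → U → G → Q → W.

From W: distances to unvisited — L=11, U=15, G=19, Q=24. Nearest is L (11).
From L: distances to unvisited — U=4, G=8, Q=17. Nearest is U (4).
From U: distances to unvisited — G=12, Q=21. Nearest is G (12).
From G: distances to unvisited — Q=9. Nearest is Q (9).
Return Q→W: 24.
Total = 11 + 4 + 12 + 9 + 24 = 60.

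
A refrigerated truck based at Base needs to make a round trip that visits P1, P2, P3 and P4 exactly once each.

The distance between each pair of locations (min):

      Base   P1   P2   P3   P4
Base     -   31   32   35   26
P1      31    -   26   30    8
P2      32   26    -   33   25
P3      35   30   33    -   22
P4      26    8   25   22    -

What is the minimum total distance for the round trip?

123 min — the shortest possible round trip.

With 4 stops there are 4!/2 = 12 distinct round trips (a route and its reverse cost the same).
Base → P1 → P2 → P3 → P4 → Base: 31+26+33+22+26 = 138
Base → P1 → P2 → P4 → P3 → Base: 31+26+25+22+35 = 139
Base → P1 → P3 → P2 → P4 → Base: 31+30+33+25+26 = 145
Base → P1 → P3 → P4 → P2 → Base: 31+30+22+25+32 = 140
Base → P1 → P4 → P2 → P3 → Base: 31+8+25+33+35 = 132
Base → P1 → P4 → P3 → P2 → Base: 31+8+22+33+32 = 126
Base → P2 → P1 → P3 → P4 → Base: 32+26+30+22+26 = 136
Base → P2 → P1 → P4 → P3 → Base: 32+26+8+22+35 = 123
Base → P2 → P3 → P1 → P4 → Base: 32+33+30+8+26 = 129
Base → P2 → P4 → P1 → P3 → Base: 32+25+8+30+35 = 130
Base → P3 → P1 → P2 → P4 → Base: 35+30+26+25+26 = 142
Base → P3 → P2 → P1 → P4 → Base: 35+33+26+8+26 = 128
The minimum is 123.
One optimal route: Base → P2 → P1 → P4 → P3 → Base (or its reverse).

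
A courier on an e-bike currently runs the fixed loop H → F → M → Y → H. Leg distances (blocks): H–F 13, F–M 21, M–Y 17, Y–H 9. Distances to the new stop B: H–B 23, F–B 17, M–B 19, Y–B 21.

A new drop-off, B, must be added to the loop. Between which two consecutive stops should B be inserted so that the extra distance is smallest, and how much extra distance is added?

Adding 15 blocks by placing B on the F–M leg.

Insertion cost between consecutive stops i–j is d(i,B) + d(B,j) − d(i,j):
  between H and F: 23 + 17 − 13 = 27
  between F and M: 17 + 19 − 21 = 15
  between M and Y: 19 + 21 − 17 = 23
  between Y and H: 21 + 23 − 9 = 35
Cheapest insertion is between F and M, adding 15.
New total = 60 + 15 = 75.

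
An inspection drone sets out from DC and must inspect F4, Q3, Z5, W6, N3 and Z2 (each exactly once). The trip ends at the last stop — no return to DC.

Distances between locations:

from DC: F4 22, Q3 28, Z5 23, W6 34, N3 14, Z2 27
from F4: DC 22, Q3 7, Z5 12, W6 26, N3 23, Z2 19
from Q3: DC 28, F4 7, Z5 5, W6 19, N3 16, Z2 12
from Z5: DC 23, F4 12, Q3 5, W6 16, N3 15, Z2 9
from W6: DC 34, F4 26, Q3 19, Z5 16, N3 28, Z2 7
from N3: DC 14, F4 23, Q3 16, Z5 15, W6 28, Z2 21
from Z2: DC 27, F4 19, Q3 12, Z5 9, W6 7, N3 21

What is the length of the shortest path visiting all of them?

There are 6! = 720 possible orderings.
DC → F4 → Q3 → Z5 → W6 → N3 → Z2: 22+7+5+16+28+21 = 99
DC → F4 → Q3 → Z5 → W6 → Z2 → N3: 22+7+5+16+7+21 = 78
DC → F4 → Q3 → Z5 → N3 → W6 → Z2: 22+7+5+15+28+7 = 84
DC → F4 → Q3 → Z5 → N3 → Z2 → W6: 22+7+5+15+21+7 = 77
DC → F4 → Q3 → Z5 → Z2 → W6 → N3: 22+7+5+9+7+28 = 78
DC → F4 → Q3 → Z5 → Z2 → N3 → W6: 22+7+5+9+21+28 = 92
DC → F4 → Q3 → W6 → Z5 → N3 → Z2: 22+7+19+16+15+21 = 100
DC → F4 → Q3 → W6 → Z5 → Z2 → N3: 22+7+19+16+9+21 = 94
… (712 more)
DC → N3 → F4 → Q3 → Z5 → Z2 → W6: 14+23+7+5+9+7 = 65  ← best
The minimum is 65.
One shortest path: DC → N3 → F4 → Q3 → Z5 → Z2 → W6.

Shortest open route: 65.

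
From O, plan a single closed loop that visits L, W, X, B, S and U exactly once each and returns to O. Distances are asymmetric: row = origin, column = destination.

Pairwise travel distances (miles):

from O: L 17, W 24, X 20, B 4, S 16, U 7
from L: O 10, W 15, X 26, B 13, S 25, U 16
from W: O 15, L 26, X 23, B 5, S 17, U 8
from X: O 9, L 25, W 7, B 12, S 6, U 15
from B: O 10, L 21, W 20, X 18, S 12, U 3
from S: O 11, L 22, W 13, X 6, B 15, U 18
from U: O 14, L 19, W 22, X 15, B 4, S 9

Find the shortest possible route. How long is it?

O→L→W→X→B→S→U→O: 17+15+23+12+12+18+14 = 111
O→L→W→X→B→U→S→O: 17+15+23+12+3+9+11 = 90
O→L→W→X→S→B→U→O: 17+15+23+6+15+3+14 = 93
O→L→W→X→S→U→B→O: 17+15+23+6+18+4+10 = 93
O→L→W→X→U→B→S→O: 17+15+23+15+4+12+11 = 97
O→L→W→X→U→S→B→O: 17+15+23+15+9+15+10 = 104
O→L→W→B→X→S→U→O: 17+15+5+18+6+18+14 = 93
O→L→W→B→X→U→S→O: 17+15+5+18+15+9+11 = 90
… (712 more)
O→L→W→B→U→S→X→O: 17+15+5+3+9+6+9 = 64  ← best
The minimum is 64.
One optimal route: O → L → W → B → U → S → X → O.

Minimum total distance: 64 miles.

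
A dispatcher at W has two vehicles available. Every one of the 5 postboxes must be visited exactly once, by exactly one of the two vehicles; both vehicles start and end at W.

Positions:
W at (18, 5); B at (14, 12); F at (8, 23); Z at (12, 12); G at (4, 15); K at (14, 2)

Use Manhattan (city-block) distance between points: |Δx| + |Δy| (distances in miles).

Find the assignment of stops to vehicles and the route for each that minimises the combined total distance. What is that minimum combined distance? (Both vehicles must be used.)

78 miles — the smallest possible combined total.

Try each way of splitting the stops between the two vehicles (each non-empty) and, for each split, find the best tour for each vehicle:
  {B} + {F, Z, G, K}: 22 + 70 = 92
  {F} + {B, Z, G, K}: 56 + 54 = 110
  {B, F} + {Z, G, K}: 56 + 54 = 110
  {Z} + {B, F, G, K}: 26 + 70 = 96
  {B, Z} + {F, G, K}: 26 + 70 = 96
  {F, Z} + {B, G, K}: 56 + 54 = 110
  … (15 splits in total)
  {B, F, Z, G} + {K}: 64 + 14 = 78  ← best
Best: vehicle 1 W → B → F → G → Z → W = 64; vehicle 2 W → K → W = 14; combined 78.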